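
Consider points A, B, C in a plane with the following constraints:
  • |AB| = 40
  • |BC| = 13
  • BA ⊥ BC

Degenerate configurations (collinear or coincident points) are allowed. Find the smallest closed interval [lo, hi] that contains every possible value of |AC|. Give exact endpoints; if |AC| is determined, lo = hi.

|AB| ∈ {40}
|BC| ∈ {13}
|AC| ∈ {√(1769)}

|AC| = √(1769)  (≈ 42.0595)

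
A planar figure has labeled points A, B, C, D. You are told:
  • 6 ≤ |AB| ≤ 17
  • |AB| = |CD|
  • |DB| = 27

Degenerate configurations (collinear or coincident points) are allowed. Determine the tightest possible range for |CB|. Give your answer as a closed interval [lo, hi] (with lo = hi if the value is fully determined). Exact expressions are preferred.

|AB| ∈ [6, 17]
|BD| ∈ {27}
|CD| ∈ [6, 17]
|AD| ∈ [10, 44]
|BC| ∈ [10, 44]
|AC| ∈ [0, 61]

|CB| ∈ [10, 44]  (≈ [10.0000, 44.0000])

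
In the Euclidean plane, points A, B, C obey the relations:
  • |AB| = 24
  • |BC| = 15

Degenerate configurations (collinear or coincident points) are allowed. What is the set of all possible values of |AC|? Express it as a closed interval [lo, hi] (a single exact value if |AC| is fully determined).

|AB| ∈ {24}
|BC| ∈ {15}
|AC| ∈ [9, 39]

|AC| ∈ [9, 39]  (≈ [9.0000, 39.0000])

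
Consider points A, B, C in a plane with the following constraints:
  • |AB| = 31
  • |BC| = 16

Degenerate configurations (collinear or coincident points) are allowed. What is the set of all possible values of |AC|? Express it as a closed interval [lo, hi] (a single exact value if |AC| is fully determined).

|AB| ∈ {31}
|BC| ∈ {16}
|AC| ∈ [15, 47]

|AC| ∈ [15, 47]  (≈ [15.0000, 47.0000])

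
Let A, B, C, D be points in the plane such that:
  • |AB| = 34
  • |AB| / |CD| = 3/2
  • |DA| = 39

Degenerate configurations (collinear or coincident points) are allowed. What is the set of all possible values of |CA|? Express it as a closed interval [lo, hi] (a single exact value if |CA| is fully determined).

|AB| ∈ {34}
|AD| ∈ {39}
|CD| ∈ {68/3}
|BD| ∈ [5, 73]
|AC| ∈ [49/3, 185/3]
|BC| ∈ [0, 287/3]

|CA| ∈ [49/3, 185/3]  (≈ [16.3333, 61.6667])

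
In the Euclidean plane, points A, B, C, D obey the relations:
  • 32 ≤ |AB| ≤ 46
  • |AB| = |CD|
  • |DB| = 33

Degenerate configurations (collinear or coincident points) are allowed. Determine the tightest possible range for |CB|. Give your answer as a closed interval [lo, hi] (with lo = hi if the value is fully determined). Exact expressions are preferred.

|AB| ∈ [32, 46]
|BD| ∈ {33}
|CD| ∈ [32, 46]
|AD| ∈ [0, 79]
|BC| ∈ [0, 79]
|AC| ∈ [0, 125]

|CB| ∈ [0, 79]  (≈ [0.0000, 79.0000])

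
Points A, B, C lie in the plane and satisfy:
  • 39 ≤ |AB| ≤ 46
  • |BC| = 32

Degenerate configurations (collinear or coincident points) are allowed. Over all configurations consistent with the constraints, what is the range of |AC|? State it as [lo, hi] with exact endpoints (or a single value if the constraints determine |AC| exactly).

|AC| ∈ [7, 78]  (≈ [7.0000, 78.0000])

|AB| ∈ [39, 46]
|BC| ∈ {32}
|AC| ∈ [7, 78]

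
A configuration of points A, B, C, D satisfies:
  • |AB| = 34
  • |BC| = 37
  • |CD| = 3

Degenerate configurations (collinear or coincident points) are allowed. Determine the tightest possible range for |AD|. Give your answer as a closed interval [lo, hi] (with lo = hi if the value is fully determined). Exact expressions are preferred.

|AD| ∈ [0, 74]  (≈ [0.0000, 74.0000])

|AB| ∈ {34}
|BC| ∈ {37}
|CD| ∈ {3}
|AC| ∈ [3, 71]
|BD| ∈ [34, 40]
|AD| ∈ [0, 74]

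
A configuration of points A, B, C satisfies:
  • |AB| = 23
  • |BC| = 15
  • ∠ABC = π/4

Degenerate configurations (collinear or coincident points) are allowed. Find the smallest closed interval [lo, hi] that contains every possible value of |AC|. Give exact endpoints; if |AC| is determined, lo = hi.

|AC| = √(754 - 345·√(2))  (≈ 16.3125)

|AB| ∈ {23}
|BC| ∈ {15}
|AC| ∈ {√(754 - 345·√(2))}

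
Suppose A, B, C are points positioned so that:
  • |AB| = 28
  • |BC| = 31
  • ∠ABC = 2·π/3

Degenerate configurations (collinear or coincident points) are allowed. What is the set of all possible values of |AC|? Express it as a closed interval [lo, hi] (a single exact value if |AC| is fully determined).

|AB| ∈ {28}
|BC| ∈ {31}
|AC| ∈ {√(2613)}

|AC| = √(2613)  (≈ 51.1175)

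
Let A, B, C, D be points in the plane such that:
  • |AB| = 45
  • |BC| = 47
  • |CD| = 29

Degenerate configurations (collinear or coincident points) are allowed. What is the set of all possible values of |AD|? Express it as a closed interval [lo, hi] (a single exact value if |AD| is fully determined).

|AB| ∈ {45}
|BC| ∈ {47}
|CD| ∈ {29}
|AC| ∈ [2, 92]
|BD| ∈ [18, 76]
|AD| ∈ [0, 121]

|AD| ∈ [0, 121]  (≈ [0.0000, 121.0000])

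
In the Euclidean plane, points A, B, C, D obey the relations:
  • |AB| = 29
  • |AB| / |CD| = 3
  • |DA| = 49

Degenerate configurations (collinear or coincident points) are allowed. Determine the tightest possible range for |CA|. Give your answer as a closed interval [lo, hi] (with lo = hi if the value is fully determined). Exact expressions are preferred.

|AB| ∈ {29}
|AD| ∈ {49}
|CD| ∈ {29/3}
|BD| ∈ [20, 78]
|AC| ∈ [118/3, 176/3]
|BC| ∈ [31/3, 263/3]

|CA| ∈ [118/3, 176/3]  (≈ [39.3333, 58.6667])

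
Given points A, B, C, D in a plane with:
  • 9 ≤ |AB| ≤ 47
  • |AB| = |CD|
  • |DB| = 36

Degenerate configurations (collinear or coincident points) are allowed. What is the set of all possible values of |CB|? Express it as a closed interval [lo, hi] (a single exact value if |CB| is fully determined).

|AB| ∈ [9, 47]
|BD| ∈ {36}
|CD| ∈ [9, 47]
|AD| ∈ [0, 83]
|BC| ∈ [0, 83]
|AC| ∈ [0, 130]

|CB| ∈ [0, 83]  (≈ [0.0000, 83.0000])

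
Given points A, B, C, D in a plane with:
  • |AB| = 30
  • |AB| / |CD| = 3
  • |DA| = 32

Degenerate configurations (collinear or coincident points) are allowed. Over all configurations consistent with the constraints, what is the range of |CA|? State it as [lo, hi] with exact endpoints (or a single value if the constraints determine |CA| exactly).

|CA| ∈ [22, 42]  (≈ [22.0000, 42.0000])

|AB| ∈ {30}
|AD| ∈ {32}
|CD| ∈ {10}
|BD| ∈ [2, 62]
|AC| ∈ [22, 42]
|BC| ∈ [0, 72]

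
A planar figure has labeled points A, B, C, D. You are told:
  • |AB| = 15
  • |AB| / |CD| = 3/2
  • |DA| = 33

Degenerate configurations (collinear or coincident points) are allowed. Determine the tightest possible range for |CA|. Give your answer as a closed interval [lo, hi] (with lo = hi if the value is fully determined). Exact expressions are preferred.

|AB| ∈ {15}
|AD| ∈ {33}
|CD| ∈ {10}
|BD| ∈ [18, 48]
|AC| ∈ [23, 43]
|BC| ∈ [8, 58]

|CA| ∈ [23, 43]  (≈ [23.0000, 43.0000])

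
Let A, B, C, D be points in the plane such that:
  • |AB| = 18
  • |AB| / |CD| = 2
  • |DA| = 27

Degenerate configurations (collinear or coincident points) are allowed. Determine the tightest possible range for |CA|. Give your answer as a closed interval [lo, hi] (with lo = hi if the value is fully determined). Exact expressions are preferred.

|AB| ∈ {18}
|AD| ∈ {27}
|CD| ∈ {9}
|BD| ∈ [9, 45]
|AC| ∈ [18, 36]
|BC| ∈ [0, 54]

|CA| ∈ [18, 36]  (≈ [18.0000, 36.0000])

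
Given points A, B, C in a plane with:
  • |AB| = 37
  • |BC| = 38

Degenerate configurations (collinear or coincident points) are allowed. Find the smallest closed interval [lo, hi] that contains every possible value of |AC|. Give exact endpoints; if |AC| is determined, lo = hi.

|AB| ∈ {37}
|BC| ∈ {38}
|AC| ∈ [1, 75]

|AC| ∈ [1, 75]  (≈ [1.0000, 75.0000])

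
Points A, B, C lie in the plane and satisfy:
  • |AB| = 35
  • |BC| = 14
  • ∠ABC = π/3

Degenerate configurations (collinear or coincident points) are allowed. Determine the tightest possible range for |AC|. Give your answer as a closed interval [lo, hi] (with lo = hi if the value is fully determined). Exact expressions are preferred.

|AB| ∈ {35}
|BC| ∈ {14}
|AC| ∈ {7·√(19)}

|AC| = 7·√(19)  (≈ 30.5123)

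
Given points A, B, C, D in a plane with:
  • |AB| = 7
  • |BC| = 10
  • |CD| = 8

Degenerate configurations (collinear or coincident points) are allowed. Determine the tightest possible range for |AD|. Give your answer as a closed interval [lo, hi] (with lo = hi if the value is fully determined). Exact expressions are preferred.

|AD| ∈ [0, 25]  (≈ [0.0000, 25.0000])

|AB| ∈ {7}
|BC| ∈ {10}
|CD| ∈ {8}
|AC| ∈ [3, 17]
|BD| ∈ [2, 18]
|AD| ∈ [0, 25]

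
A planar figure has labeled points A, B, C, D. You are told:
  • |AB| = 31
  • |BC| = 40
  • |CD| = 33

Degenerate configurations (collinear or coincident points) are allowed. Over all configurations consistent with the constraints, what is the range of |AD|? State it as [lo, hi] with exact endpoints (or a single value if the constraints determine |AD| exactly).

|AB| ∈ {31}
|BC| ∈ {40}
|CD| ∈ {33}
|AC| ∈ [9, 71]
|BD| ∈ [7, 73]
|AD| ∈ [0, 104]

|AD| ∈ [0, 104]  (≈ [0.0000, 104.0000])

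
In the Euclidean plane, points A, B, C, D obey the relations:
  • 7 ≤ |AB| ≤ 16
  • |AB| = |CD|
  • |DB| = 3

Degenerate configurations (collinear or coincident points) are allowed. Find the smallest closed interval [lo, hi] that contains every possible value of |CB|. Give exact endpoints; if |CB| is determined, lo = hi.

|AB| ∈ [7, 16]
|BD| ∈ {3}
|CD| ∈ [7, 16]
|AD| ∈ [4, 19]
|BC| ∈ [4, 19]
|AC| ∈ [0, 35]

|CB| ∈ [4, 19]  (≈ [4.0000, 19.0000])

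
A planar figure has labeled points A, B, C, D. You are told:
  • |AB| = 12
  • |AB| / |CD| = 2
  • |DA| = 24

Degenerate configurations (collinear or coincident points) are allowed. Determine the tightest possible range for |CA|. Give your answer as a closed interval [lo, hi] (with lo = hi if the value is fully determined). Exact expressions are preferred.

|CA| ∈ [18, 30]  (≈ [18.0000, 30.0000])

|AB| ∈ {12}
|AD| ∈ {24}
|CD| ∈ {6}
|BD| ∈ [12, 36]
|AC| ∈ [18, 30]
|BC| ∈ [6, 42]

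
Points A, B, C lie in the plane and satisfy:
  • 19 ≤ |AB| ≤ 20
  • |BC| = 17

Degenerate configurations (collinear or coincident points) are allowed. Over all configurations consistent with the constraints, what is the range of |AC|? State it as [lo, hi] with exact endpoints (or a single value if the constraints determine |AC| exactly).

|AC| ∈ [2, 37]  (≈ [2.0000, 37.0000])

|AB| ∈ [19, 20]
|BC| ∈ {17}
|AC| ∈ [2, 37]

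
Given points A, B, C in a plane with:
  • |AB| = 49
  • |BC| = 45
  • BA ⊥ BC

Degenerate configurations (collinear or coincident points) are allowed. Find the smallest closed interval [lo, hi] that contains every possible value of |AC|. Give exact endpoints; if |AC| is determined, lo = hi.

|AC| = √(4426)  (≈ 66.5282)

|AB| ∈ {49}
|BC| ∈ {45}
|AC| ∈ {√(4426)}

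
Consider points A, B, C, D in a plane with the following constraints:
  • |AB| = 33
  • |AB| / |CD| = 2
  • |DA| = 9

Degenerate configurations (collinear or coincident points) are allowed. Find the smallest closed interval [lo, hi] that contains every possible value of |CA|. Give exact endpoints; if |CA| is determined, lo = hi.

|AB| ∈ {33}
|AD| ∈ {9}
|CD| ∈ {33/2}
|BD| ∈ [24, 42]
|AC| ∈ [15/2, 51/2]
|BC| ∈ [15/2, 117/2]

|CA| ∈ [15/2, 51/2]  (≈ [7.5000, 25.5000])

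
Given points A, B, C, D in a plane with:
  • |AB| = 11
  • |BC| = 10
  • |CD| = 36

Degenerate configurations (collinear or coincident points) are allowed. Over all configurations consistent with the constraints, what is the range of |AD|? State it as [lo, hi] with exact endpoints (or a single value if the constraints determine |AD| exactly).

|AB| ∈ {11}
|BC| ∈ {10}
|CD| ∈ {36}
|AC| ∈ [1, 21]
|BD| ∈ [26, 46]
|AD| ∈ [15, 57]

|AD| ∈ [15, 57]  (≈ [15.0000, 57.0000])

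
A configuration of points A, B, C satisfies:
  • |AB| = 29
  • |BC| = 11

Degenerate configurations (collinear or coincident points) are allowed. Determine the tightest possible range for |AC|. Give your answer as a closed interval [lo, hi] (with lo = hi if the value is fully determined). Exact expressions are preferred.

|AC| ∈ [18, 40]  (≈ [18.0000, 40.0000])

|AB| ∈ {29}
|BC| ∈ {11}
|AC| ∈ [18, 40]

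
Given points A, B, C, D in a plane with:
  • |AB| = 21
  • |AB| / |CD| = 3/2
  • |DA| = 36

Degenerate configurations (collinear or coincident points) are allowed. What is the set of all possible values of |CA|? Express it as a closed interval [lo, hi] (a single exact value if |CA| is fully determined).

|AB| ∈ {21}
|AD| ∈ {36}
|CD| ∈ {14}
|BD| ∈ [15, 57]
|AC| ∈ [22, 50]
|BC| ∈ [1, 71]

|CA| ∈ [22, 50]  (≈ [22.0000, 50.0000])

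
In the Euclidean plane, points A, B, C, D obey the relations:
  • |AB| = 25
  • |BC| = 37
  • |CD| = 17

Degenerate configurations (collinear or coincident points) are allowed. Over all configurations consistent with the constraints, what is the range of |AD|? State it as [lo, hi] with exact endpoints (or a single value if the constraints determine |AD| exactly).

|AD| ∈ [0, 79]  (≈ [0.0000, 79.0000])

|AB| ∈ {25}
|BC| ∈ {37}
|CD| ∈ {17}
|AC| ∈ [12, 62]
|BD| ∈ [20, 54]
|AD| ∈ [0, 79]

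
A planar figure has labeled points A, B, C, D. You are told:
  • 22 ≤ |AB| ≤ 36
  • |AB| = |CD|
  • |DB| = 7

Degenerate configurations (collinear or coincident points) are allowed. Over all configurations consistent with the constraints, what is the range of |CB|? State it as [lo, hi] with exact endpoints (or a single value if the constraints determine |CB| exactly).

|CB| ∈ [15, 43]  (≈ [15.0000, 43.0000])

|AB| ∈ [22, 36]
|BD| ∈ {7}
|CD| ∈ [22, 36]
|AD| ∈ [15, 43]
|BC| ∈ [15, 43]
|AC| ∈ [0, 79]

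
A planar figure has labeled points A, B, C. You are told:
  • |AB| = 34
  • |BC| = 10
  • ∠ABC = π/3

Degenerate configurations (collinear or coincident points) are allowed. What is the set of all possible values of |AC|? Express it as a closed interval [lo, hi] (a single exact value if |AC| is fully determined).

|AB| ∈ {34}
|BC| ∈ {10}
|AC| ∈ {2·√(229)}

|AC| = 2·√(229)  (≈ 30.2655)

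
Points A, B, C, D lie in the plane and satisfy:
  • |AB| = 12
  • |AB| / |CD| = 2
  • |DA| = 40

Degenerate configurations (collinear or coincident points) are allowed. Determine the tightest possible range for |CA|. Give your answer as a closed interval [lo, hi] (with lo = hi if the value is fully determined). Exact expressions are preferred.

|CA| ∈ [34, 46]  (≈ [34.0000, 46.0000])

|AB| ∈ {12}
|AD| ∈ {40}
|CD| ∈ {6}
|BD| ∈ [28, 52]
|AC| ∈ [34, 46]
|BC| ∈ [22, 58]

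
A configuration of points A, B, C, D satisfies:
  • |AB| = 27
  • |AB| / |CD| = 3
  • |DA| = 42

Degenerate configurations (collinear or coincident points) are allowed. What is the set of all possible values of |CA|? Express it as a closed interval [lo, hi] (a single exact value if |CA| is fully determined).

|CA| ∈ [33, 51]  (≈ [33.0000, 51.0000])

|AB| ∈ {27}
|AD| ∈ {42}
|CD| ∈ {9}
|BD| ∈ [15, 69]
|AC| ∈ [33, 51]
|BC| ∈ [6, 78]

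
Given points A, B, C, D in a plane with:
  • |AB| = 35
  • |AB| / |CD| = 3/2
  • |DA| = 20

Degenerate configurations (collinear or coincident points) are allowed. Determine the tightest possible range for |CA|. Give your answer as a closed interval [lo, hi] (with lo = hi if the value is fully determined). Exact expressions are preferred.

|AB| ∈ {35}
|AD| ∈ {20}
|CD| ∈ {70/3}
|BD| ∈ [15, 55]
|AC| ∈ [10/3, 130/3]
|BC| ∈ [0, 235/3]

|CA| ∈ [10/3, 130/3]  (≈ [3.3333, 43.3333])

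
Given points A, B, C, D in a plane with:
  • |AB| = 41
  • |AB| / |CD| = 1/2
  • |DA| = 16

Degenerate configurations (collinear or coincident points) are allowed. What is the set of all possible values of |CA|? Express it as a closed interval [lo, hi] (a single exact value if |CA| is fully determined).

|AB| ∈ {41}
|AD| ∈ {16}
|CD| ∈ {82}
|BD| ∈ [25, 57]
|AC| ∈ [66, 98]
|BC| ∈ [25, 139]

|CA| ∈ [66, 98]  (≈ [66.0000, 98.0000])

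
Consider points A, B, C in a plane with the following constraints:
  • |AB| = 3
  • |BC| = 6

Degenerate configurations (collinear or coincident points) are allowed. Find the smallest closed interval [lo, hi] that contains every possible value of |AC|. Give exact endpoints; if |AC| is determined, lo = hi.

|AC| ∈ [3, 9]  (≈ [3.0000, 9.0000])

|AB| ∈ {3}
|BC| ∈ {6}
|AC| ∈ [3, 9]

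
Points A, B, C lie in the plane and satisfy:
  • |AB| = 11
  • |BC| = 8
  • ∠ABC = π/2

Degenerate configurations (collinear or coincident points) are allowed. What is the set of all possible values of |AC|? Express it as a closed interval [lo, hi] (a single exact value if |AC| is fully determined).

|AB| ∈ {11}
|BC| ∈ {8}
|AC| ∈ {√(185)}

|AC| = √(185)  (≈ 13.6015)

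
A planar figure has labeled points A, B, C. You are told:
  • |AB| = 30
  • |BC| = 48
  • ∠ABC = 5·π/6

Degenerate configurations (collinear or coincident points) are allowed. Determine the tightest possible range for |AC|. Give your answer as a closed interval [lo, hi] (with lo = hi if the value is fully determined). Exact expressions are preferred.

|AC| = 6·√(40·√(3) + 89)  (≈ 75.4861)

|AB| ∈ {30}
|BC| ∈ {48}
|AC| ∈ {6·√(40·√(3) + 89)}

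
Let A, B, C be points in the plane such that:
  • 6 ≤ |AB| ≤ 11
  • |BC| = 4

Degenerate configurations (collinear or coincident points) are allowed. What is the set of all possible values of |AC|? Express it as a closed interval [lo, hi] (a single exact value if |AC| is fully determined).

|AC| ∈ [2, 15]  (≈ [2.0000, 15.0000])

|AB| ∈ [6, 11]
|BC| ∈ {4}
|AC| ∈ [2, 15]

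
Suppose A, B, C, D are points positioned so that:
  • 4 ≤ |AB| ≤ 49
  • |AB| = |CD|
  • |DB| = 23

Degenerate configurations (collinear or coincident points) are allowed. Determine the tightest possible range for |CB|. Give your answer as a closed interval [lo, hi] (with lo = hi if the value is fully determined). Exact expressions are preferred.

|CB| ∈ [0, 72]  (≈ [0.0000, 72.0000])

|AB| ∈ [4, 49]
|BD| ∈ {23}
|CD| ∈ [4, 49]
|AD| ∈ [0, 72]
|BC| ∈ [0, 72]
|AC| ∈ [0, 121]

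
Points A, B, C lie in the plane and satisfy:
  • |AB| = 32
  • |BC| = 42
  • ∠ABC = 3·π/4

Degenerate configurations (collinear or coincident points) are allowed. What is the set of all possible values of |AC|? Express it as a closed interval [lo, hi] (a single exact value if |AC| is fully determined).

|AB| ∈ {32}
|BC| ∈ {42}
|AC| ∈ {2·√(336·√(2) + 697)}

|AC| = 2·√(336·√(2) + 697)  (≈ 68.4741)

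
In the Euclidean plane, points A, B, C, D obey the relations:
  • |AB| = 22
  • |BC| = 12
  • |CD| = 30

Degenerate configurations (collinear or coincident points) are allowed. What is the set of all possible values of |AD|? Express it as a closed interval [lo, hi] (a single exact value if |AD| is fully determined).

|AD| ∈ [0, 64]  (≈ [0.0000, 64.0000])

|AB| ∈ {22}
|BC| ∈ {12}
|CD| ∈ {30}
|AC| ∈ [10, 34]
|BD| ∈ [18, 42]
|AD| ∈ [0, 64]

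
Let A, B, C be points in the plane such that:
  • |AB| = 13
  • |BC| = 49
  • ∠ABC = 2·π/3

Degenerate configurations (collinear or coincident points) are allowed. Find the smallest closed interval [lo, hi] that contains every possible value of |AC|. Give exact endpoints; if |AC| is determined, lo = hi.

|AC| = √(3207)  (≈ 56.6304)

|AB| ∈ {13}
|BC| ∈ {49}
|AC| ∈ {√(3207)}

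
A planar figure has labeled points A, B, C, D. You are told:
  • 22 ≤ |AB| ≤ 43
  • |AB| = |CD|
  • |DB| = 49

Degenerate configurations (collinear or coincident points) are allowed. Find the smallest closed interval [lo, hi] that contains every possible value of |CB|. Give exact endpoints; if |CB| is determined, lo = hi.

|CB| ∈ [6, 92]  (≈ [6.0000, 92.0000])

|AB| ∈ [22, 43]
|BD| ∈ {49}
|CD| ∈ [22, 43]
|AD| ∈ [6, 92]
|BC| ∈ [6, 92]
|AC| ∈ [0, 135]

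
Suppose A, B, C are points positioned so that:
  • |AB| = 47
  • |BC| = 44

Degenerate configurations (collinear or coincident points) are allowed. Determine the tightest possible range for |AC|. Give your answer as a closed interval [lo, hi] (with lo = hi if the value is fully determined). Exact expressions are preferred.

|AC| ∈ [3, 91]  (≈ [3.0000, 91.0000])

|AB| ∈ {47}
|BC| ∈ {44}
|AC| ∈ [3, 91]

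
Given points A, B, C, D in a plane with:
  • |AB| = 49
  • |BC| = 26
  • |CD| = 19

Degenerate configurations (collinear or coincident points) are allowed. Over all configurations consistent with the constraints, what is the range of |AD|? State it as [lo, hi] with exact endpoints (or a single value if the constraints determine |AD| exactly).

|AB| ∈ {49}
|BC| ∈ {26}
|CD| ∈ {19}
|AC| ∈ [23, 75]
|BD| ∈ [7, 45]
|AD| ∈ [4, 94]

|AD| ∈ [4, 94]  (≈ [4.0000, 94.0000])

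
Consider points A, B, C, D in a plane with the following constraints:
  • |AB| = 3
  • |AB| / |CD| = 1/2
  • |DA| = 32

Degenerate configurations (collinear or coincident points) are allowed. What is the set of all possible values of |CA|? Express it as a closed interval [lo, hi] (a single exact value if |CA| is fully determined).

|CA| ∈ [26, 38]  (≈ [26.0000, 38.0000])

|AB| ∈ {3}
|AD| ∈ {32}
|CD| ∈ {6}
|BD| ∈ [29, 35]
|AC| ∈ [26, 38]
|BC| ∈ [23, 41]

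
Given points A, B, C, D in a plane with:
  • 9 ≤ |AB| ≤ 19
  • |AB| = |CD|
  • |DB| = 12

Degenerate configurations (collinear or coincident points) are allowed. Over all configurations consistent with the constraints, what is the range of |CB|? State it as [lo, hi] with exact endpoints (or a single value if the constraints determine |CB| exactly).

|CB| ∈ [0, 31]  (≈ [0.0000, 31.0000])

|AB| ∈ [9, 19]
|BD| ∈ {12}
|CD| ∈ [9, 19]
|AD| ∈ [0, 31]
|BC| ∈ [0, 31]
|AC| ∈ [0, 50]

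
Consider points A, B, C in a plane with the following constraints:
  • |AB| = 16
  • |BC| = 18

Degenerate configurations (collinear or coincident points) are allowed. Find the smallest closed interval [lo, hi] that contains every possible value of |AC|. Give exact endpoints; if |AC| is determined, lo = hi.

|AB| ∈ {16}
|BC| ∈ {18}
|AC| ∈ [2, 34]

|AC| ∈ [2, 34]  (≈ [2.0000, 34.0000])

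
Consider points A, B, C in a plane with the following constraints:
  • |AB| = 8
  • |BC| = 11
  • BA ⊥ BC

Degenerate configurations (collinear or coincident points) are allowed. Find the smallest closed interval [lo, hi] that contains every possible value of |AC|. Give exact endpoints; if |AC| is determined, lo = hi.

|AC| = √(185)  (≈ 13.6015)

|AB| ∈ {8}
|BC| ∈ {11}
|AC| ∈ {√(185)}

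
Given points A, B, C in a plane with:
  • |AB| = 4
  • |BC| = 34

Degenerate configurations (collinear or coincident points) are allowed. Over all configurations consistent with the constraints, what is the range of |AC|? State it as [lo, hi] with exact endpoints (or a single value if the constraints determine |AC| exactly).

|AC| ∈ [30, 38]  (≈ [30.0000, 38.0000])

|AB| ∈ {4}
|BC| ∈ {34}
|AC| ∈ [30, 38]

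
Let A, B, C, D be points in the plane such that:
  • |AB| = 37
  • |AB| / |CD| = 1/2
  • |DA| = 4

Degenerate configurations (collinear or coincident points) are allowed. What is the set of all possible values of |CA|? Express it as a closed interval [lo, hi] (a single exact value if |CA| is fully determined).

|CA| ∈ [70, 78]  (≈ [70.0000, 78.0000])

|AB| ∈ {37}
|AD| ∈ {4}
|CD| ∈ {74}
|BD| ∈ [33, 41]
|AC| ∈ [70, 78]
|BC| ∈ [33, 115]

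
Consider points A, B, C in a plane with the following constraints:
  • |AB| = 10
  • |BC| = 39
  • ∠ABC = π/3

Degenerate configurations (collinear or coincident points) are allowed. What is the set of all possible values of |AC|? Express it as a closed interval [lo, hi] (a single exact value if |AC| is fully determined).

|AC| = √(1231)  (≈ 35.0856)

|AB| ∈ {10}
|BC| ∈ {39}
|AC| ∈ {√(1231)}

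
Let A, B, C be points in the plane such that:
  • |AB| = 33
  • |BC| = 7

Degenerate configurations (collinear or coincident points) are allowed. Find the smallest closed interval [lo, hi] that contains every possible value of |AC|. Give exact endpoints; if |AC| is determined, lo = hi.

|AB| ∈ {33}
|BC| ∈ {7}
|AC| ∈ [26, 40]

|AC| ∈ [26, 40]  (≈ [26.0000, 40.0000])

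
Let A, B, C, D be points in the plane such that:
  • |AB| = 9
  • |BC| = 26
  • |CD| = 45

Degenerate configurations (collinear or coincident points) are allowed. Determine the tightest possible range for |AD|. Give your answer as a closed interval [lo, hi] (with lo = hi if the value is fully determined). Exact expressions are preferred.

|AB| ∈ {9}
|BC| ∈ {26}
|CD| ∈ {45}
|AC| ∈ [17, 35]
|BD| ∈ [19, 71]
|AD| ∈ [10, 80]

|AD| ∈ [10, 80]  (≈ [10.0000, 80.0000])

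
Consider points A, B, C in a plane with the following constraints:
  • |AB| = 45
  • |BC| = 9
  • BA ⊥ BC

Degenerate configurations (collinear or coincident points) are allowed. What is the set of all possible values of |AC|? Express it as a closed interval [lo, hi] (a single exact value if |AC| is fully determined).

|AC| = 9·√(26)  (≈ 45.8912)

|AB| ∈ {45}
|BC| ∈ {9}
|AC| ∈ {9·√(26)}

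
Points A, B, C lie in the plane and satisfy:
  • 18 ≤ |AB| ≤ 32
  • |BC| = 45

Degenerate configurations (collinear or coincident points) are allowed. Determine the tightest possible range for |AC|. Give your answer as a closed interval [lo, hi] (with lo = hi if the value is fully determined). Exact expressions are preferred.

|AC| ∈ [13, 77]  (≈ [13.0000, 77.0000])

|AB| ∈ [18, 32]
|BC| ∈ {45}
|AC| ∈ [13, 77]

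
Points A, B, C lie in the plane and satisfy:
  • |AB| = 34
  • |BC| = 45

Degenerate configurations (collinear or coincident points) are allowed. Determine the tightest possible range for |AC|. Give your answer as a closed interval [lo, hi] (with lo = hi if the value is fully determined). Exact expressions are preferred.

|AC| ∈ [11, 79]  (≈ [11.0000, 79.0000])

|AB| ∈ {34}
|BC| ∈ {45}
|AC| ∈ [11, 79]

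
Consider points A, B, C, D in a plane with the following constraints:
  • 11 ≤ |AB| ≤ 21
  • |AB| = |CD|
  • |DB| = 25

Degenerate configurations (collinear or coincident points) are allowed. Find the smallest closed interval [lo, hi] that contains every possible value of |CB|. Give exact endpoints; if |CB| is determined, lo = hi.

|CB| ∈ [4, 46]  (≈ [4.0000, 46.0000])

|AB| ∈ [11, 21]
|BD| ∈ {25}
|CD| ∈ [11, 21]
|AD| ∈ [4, 46]
|BC| ∈ [4, 46]
|AC| ∈ [0, 67]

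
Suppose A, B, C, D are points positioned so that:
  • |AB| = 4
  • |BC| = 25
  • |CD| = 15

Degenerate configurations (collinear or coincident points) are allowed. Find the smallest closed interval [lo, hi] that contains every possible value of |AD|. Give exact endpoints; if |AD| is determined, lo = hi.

|AB| ∈ {4}
|BC| ∈ {25}
|CD| ∈ {15}
|AC| ∈ [21, 29]
|BD| ∈ [10, 40]
|AD| ∈ [6, 44]

|AD| ∈ [6, 44]  (≈ [6.0000, 44.0000])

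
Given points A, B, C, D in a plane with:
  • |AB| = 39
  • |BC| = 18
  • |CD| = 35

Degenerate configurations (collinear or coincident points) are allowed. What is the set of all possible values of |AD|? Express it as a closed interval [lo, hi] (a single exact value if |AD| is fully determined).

|AB| ∈ {39}
|BC| ∈ {18}
|CD| ∈ {35}
|AC| ∈ [21, 57]
|BD| ∈ [17, 53]
|AD| ∈ [0, 92]

|AD| ∈ [0, 92]  (≈ [0.0000, 92.0000])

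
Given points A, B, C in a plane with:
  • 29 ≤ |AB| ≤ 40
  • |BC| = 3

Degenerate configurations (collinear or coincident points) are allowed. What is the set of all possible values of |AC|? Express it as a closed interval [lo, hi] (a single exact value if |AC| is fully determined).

|AB| ∈ [29, 40]
|BC| ∈ {3}
|AC| ∈ [26, 43]

|AC| ∈ [26, 43]  (≈ [26.0000, 43.0000])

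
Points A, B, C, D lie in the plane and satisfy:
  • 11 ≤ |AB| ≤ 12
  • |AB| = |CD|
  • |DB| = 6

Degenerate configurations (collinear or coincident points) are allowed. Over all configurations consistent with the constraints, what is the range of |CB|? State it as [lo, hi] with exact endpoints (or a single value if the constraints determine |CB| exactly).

|CB| ∈ [5, 18]  (≈ [5.0000, 18.0000])

|AB| ∈ [11, 12]
|BD| ∈ {6}
|CD| ∈ [11, 12]
|AD| ∈ [5, 18]
|BC| ∈ [5, 18]
|AC| ∈ [0, 30]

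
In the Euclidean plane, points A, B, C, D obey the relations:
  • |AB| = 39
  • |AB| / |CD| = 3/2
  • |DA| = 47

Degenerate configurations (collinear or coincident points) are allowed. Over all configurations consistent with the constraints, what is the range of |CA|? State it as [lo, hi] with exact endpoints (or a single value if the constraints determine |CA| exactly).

|AB| ∈ {39}
|AD| ∈ {47}
|CD| ∈ {26}
|BD| ∈ [8, 86]
|AC| ∈ [21, 73]
|BC| ∈ [0, 112]

|CA| ∈ [21, 73]  (≈ [21.0000, 73.0000])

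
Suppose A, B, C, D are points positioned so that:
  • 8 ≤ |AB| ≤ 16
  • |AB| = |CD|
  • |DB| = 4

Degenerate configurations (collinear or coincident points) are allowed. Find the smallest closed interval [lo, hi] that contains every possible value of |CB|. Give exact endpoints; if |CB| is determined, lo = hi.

|AB| ∈ [8, 16]
|BD| ∈ {4}
|CD| ∈ [8, 16]
|AD| ∈ [4, 20]
|BC| ∈ [4, 20]
|AC| ∈ [0, 36]

|CB| ∈ [4, 20]  (≈ [4.0000, 20.0000])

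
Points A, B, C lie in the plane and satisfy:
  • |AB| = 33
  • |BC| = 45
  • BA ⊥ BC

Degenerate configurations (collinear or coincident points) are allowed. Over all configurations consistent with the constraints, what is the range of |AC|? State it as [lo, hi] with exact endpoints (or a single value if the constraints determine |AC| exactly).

|AB| ∈ {33}
|BC| ∈ {45}
|AC| ∈ {3·√(346)}

|AC| = 3·√(346)  (≈ 55.8032)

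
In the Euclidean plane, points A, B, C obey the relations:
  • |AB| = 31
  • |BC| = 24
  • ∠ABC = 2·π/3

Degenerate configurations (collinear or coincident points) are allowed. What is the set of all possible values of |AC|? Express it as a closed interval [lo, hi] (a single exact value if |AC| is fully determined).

|AC| = √(2281)  (≈ 47.7598)

|AB| ∈ {31}
|BC| ∈ {24}
|AC| ∈ {√(2281)}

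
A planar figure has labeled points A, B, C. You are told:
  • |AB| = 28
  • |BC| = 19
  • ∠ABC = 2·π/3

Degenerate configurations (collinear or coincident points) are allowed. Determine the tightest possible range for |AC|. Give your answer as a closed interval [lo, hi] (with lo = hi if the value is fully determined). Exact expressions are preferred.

|AB| ∈ {28}
|BC| ∈ {19}
|AC| ∈ {√(1677)}

|AC| = √(1677)  (≈ 40.9512)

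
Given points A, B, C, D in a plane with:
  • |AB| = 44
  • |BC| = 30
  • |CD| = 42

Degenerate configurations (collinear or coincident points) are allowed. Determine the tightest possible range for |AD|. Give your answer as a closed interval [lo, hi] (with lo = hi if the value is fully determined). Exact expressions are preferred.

|AB| ∈ {44}
|BC| ∈ {30}
|CD| ∈ {42}
|AC| ∈ [14, 74]
|BD| ∈ [12, 72]
|AD| ∈ [0, 116]

|AD| ∈ [0, 116]  (≈ [0.0000, 116.0000])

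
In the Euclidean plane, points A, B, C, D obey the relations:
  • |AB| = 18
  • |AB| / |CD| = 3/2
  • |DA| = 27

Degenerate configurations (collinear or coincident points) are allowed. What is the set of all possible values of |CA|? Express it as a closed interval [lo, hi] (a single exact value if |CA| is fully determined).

|CA| ∈ [15, 39]  (≈ [15.0000, 39.0000])

|AB| ∈ {18}
|AD| ∈ {27}
|CD| ∈ {12}
|BD| ∈ [9, 45]
|AC| ∈ [15, 39]
|BC| ∈ [0, 57]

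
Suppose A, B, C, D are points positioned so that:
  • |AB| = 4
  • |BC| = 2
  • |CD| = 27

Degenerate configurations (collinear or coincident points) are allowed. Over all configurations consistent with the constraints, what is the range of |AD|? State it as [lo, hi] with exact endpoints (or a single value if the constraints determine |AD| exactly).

|AD| ∈ [21, 33]  (≈ [21.0000, 33.0000])

|AB| ∈ {4}
|BC| ∈ {2}
|CD| ∈ {27}
|AC| ∈ [2, 6]
|BD| ∈ [25, 29]
|AD| ∈ [21, 33]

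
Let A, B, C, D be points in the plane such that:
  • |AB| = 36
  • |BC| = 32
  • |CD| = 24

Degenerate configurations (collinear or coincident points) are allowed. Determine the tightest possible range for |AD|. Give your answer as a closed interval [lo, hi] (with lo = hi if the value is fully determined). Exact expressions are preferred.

|AB| ∈ {36}
|BC| ∈ {32}
|CD| ∈ {24}
|AC| ∈ [4, 68]
|BD| ∈ [8, 56]
|AD| ∈ [0, 92]

|AD| ∈ [0, 92]  (≈ [0.0000, 92.0000])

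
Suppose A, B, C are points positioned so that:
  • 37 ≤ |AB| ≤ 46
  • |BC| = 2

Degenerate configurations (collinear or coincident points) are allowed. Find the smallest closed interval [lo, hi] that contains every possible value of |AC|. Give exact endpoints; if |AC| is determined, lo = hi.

|AB| ∈ [37, 46]
|BC| ∈ {2}
|AC| ∈ [35, 48]

|AC| ∈ [35, 48]  (≈ [35.0000, 48.0000])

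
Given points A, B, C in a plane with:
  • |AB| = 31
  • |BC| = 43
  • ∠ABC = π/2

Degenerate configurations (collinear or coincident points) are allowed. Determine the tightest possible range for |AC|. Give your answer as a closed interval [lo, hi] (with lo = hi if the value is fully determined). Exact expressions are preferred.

|AB| ∈ {31}
|BC| ∈ {43}
|AC| ∈ {√(2810)}

|AC| = √(2810)  (≈ 53.0094)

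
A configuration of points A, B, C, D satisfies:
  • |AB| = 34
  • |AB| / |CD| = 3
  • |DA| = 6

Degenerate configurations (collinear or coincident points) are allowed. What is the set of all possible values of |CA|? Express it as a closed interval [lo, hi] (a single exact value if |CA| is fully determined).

|AB| ∈ {34}
|AD| ∈ {6}
|CD| ∈ {34/3}
|BD| ∈ [28, 40]
|AC| ∈ [16/3, 52/3]
|BC| ∈ [50/3, 154/3]

|CA| ∈ [16/3, 52/3]  (≈ [5.3333, 17.3333])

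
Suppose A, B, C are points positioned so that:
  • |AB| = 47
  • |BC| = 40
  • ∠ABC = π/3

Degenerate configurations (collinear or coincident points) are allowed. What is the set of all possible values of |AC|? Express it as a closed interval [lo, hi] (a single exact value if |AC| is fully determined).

|AB| ∈ {47}
|BC| ∈ {40}
|AC| ∈ {√(1929)}

|AC| = √(1929)  (≈ 43.9204)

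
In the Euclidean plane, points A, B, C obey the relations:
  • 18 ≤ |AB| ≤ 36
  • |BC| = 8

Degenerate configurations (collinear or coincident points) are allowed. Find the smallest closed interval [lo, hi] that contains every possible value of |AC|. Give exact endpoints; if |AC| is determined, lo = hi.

|AC| ∈ [10, 44]  (≈ [10.0000, 44.0000])

|AB| ∈ [18, 36]
|BC| ∈ {8}
|AC| ∈ [10, 44]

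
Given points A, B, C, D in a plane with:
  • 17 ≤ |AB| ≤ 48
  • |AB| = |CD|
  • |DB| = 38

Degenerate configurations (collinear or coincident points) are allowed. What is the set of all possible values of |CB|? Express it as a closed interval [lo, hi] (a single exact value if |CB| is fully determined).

|AB| ∈ [17, 48]
|BD| ∈ {38}
|CD| ∈ [17, 48]
|AD| ∈ [0, 86]
|BC| ∈ [0, 86]
|AC| ∈ [0, 134]

|CB| ∈ [0, 86]  (≈ [0.0000, 86.0000])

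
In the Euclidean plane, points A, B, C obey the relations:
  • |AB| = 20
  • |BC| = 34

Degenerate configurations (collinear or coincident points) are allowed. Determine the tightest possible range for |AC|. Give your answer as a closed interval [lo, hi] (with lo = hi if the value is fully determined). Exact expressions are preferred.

|AB| ∈ {20}
|BC| ∈ {34}
|AC| ∈ [14, 54]

|AC| ∈ [14, 54]  (≈ [14.0000, 54.0000])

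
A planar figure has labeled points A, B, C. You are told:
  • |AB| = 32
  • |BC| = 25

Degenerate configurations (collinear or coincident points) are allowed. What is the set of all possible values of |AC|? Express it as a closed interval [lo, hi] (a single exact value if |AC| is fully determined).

|AC| ∈ [7, 57]  (≈ [7.0000, 57.0000])

|AB| ∈ {32}
|BC| ∈ {25}
|AC| ∈ [7, 57]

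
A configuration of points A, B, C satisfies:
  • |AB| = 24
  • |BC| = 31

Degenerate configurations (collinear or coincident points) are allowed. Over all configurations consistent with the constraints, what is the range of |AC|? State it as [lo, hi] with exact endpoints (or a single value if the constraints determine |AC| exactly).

|AC| ∈ [7, 55]  (≈ [7.0000, 55.0000])

|AB| ∈ {24}
|BC| ∈ {31}
|AC| ∈ [7, 55]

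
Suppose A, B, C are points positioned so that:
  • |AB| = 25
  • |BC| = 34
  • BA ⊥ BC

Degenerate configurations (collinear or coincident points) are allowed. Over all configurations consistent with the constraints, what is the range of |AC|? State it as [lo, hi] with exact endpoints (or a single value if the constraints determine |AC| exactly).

|AC| = √(1781)  (≈ 42.2019)

|AB| ∈ {25}
|BC| ∈ {34}
|AC| ∈ {√(1781)}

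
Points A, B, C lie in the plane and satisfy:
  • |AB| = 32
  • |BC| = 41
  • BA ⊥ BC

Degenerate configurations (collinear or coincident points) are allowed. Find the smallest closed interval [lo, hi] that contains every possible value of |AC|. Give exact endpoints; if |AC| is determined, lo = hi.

|AB| ∈ {32}
|BC| ∈ {41}
|AC| ∈ {√(2705)}

|AC| = √(2705)  (≈ 52.0096)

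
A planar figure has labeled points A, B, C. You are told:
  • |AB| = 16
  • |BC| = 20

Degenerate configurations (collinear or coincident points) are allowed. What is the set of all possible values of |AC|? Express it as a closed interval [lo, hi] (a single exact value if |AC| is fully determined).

|AB| ∈ {16}
|BC| ∈ {20}
|AC| ∈ [4, 36]

|AC| ∈ [4, 36]  (≈ [4.0000, 36.0000])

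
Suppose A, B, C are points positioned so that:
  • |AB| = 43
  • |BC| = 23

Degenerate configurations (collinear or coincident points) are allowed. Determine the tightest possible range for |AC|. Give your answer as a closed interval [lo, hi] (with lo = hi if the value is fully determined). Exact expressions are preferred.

|AB| ∈ {43}
|BC| ∈ {23}
|AC| ∈ [20, 66]

|AC| ∈ [20, 66]  (≈ [20.0000, 66.0000])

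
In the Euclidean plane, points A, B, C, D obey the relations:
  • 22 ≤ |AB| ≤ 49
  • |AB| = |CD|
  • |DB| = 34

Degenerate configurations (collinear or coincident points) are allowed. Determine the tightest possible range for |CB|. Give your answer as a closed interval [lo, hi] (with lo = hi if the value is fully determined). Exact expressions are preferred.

|CB| ∈ [0, 83]  (≈ [0.0000, 83.0000])

|AB| ∈ [22, 49]
|BD| ∈ {34}
|CD| ∈ [22, 49]
|AD| ∈ [0, 83]
|BC| ∈ [0, 83]
|AC| ∈ [0, 132]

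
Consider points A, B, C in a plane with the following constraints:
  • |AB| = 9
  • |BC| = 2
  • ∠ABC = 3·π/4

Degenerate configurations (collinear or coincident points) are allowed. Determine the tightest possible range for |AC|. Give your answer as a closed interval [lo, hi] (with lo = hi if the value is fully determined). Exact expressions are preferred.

|AB| ∈ {9}
|BC| ∈ {2}
|AC| ∈ {√(18·√(2) + 85)}

|AC| = √(18·√(2) + 85)  (≈ 10.5098)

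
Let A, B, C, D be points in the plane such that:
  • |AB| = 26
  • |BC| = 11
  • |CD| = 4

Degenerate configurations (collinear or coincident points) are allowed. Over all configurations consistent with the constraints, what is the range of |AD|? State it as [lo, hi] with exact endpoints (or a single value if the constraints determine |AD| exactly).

|AD| ∈ [11, 41]  (≈ [11.0000, 41.0000])

|AB| ∈ {26}
|BC| ∈ {11}
|CD| ∈ {4}
|AC| ∈ [15, 37]
|BD| ∈ [7, 15]
|AD| ∈ [11, 41]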